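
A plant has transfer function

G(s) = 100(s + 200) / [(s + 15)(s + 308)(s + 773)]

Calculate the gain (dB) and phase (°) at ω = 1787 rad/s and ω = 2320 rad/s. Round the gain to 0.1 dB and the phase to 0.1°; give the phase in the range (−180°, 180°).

ω = 1787: -90.9 dB, -152.7°; ω = 2320: -95.1 dB, -158.6°

At s = jω = j1787:
zero (s+200): 200 + j1787 → |·| = √(200²+1787²) = √3233369 ≈ 1798.2, ∠ = arctan(1787/200) ≈ 83.61°
pole (s+15): 15 + j1787 → |·| = √(15²+1787²) = √3193594 ≈ 1787.1, ∠ = arctan(1787/15) ≈ 89.52°
pole (s+308): 308 + j1787 → |·| = √(308²+1787²) = √3288233 ≈ 1813.3, ∠ = arctan(1787/308) ≈ 80.22°
pole (s+773): 773 + j1787 → |·| = √(773²+1787²) = √3790898 ≈ 1947, ∠ = arctan(1787/773) ≈ 66.61°
|G| = 100 · 1798.2 / 6.3093e+09 ≈ 2.8501e-05
Gain = 20 log₁₀(2.8501e-05) ≈ -90.90 dB
∠G = 83.61° − 236.35° = -152.74°

At s = jω = j2320:
zero (s+200): 200 + j2320 → |·| = √(200²+2320²) = √5422400 ≈ 2328.6, ∠ = arctan(2320/200) ≈ 85.07°
pole (s+15): 15 + j2320 → |·| = √(15²+2320²) = √5382625 ≈ 2320, ∠ = arctan(2320/15) ≈ 89.63°
pole (s+308): 308 + j2320 → |·| = √(308²+2320²) = √5477264 ≈ 2340.4, ∠ = arctan(2320/308) ≈ 82.44°
pole (s+773): 773 + j2320 → |·| = √(773²+2320²) = √5979929 ≈ 2445.4, ∠ = arctan(2320/773) ≈ 71.57°
|G| = 100 · 2328.6 / 1.3278e+10 ≈ 1.7537e-05
Gain = 20 log₁₀(1.7537e-05) ≈ -95.12 dB
∠G = 85.07° − 243.64° = -158.57°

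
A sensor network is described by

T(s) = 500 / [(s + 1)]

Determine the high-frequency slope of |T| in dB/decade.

-20 dB/decade

Each pole contributes −20 dB/decade at high frequency; each zero contributes +20 dB/decade.
Net: 0 zero(s) − 1 pole(s) → -20 dB/decade.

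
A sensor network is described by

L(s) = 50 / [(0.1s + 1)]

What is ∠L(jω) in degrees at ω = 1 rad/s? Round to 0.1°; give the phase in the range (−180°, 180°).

-5.7°

At ω = 1 rad/s:
pole (1 + j1·0.1) = 1 + j0.1 → |·| ≈ 1.005, ∠ ≈ 5.71°
∠L = (0°) − (5.71°) = -5.71°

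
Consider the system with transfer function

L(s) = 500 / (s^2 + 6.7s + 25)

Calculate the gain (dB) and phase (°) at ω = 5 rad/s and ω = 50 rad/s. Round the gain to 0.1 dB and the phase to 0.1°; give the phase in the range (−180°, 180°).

ω = 5: 23.5 dB, -90.0°; ω = 50: -14.0 dB, -172.3°

At s = jω = j5:
quadratic: (j5)² + 6.7·j5 + 25 = 0 + j33.5 → |·| ≈ 33.5, ∠ ≈ 90.00°
|L| = 500 / 33.5 ≈ 14.925
Gain = 20 log₁₀(14.925) ≈ 23.48 dB
∠L = 0.00° − 90.00° = -90.00°

At s = jω = j50:
quadratic: (j50)² + 6.7·j50 + 25 = -2475 + j335 → |·| ≈ 2497.6, ∠ ≈ 172.29°
|L| = 500 / 2497.6 ≈ 0.20019
Gain = 20 log₁₀(0.20019) ≈ -13.97 dB
∠L = 0.00° − 172.29° = -172.29°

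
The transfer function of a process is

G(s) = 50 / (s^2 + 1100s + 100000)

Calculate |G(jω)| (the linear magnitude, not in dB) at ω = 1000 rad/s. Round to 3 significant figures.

3.52e-05

Substitute s = j1000:
Numerator: 50 = 50 + j0
Denominator: (j1000)^2 + 1100(j1000) + 100000 = -900000 + j1100000
|N| = √(50² + 0²) ≈ 50, ∠N ≈ 0.00°
|D| = √(900000² + 1100000²) ≈ 1.4213e+06, ∠D ≈ 129.29°
|G| = 50 / 1.4213e+06 ≈ 3.5179e-05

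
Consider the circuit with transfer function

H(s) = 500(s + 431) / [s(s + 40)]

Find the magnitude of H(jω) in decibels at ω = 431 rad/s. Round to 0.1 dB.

4.3 dB

At s = jω = j431:
zero (s+431): 431 + j431 → |·| = √(431²+431²) = √371522 ≈ 609.53, ∠ = arctan(431/431) ≈ 45.00°
pole (s+40): 40 + j431 → |·| = √(40²+431²) = √187361 ≈ 432.85, ∠ = arctan(431/40) ≈ 84.70°
pole at origin: |s| = 431, ∠ = 90.00° (in denominator)
|H| = 500 · 609.53 / 1.8656e+05 ≈ 1.6336
Gain = 20 log₁₀(1.6336) ≈ 4.26 dB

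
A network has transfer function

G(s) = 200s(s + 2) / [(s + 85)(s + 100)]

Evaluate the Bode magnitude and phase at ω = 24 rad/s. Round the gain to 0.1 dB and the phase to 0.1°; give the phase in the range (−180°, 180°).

At s = jω = j24:
zero (s+2): 2 + j24 → |·| = √(2²+24²) = √580 ≈ 24.083, ∠ = arctan(24/2) ≈ 85.24°
zero at origin: s = j24 → |·| = 24, ∠ = 90.00°
pole (s+85): 85 + j24 → |·| = √(85²+24²) = √7801 ≈ 88.323, ∠ = arctan(24/85) ≈ 15.77°
pole (s+100): 100 + j24 → |·| = √(100²+24²) = √10576 ≈ 102.84, ∠ = arctan(24/100) ≈ 13.50°
|G| = 200 · 577.99 / 9083.1 ≈ 12.727
Gain = 20 log₁₀(12.727) ≈ 22.09 dB
∠G = 175.24° − 29.27° = 145.97°

22.1 dB, 146.0°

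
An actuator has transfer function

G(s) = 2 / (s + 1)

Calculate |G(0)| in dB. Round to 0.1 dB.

6.0 dB

G(0) = 2 / (1) = 2
20 log₁₀(2) ≈ 6.02 dB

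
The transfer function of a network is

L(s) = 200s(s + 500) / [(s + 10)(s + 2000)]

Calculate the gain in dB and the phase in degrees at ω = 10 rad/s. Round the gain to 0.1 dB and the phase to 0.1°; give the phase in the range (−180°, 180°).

At s = jω = j10:
zero (s+500): 500 + j10 → |·| = √(500²+10²) = √250100 ≈ 500.1, ∠ = arctan(10/500) ≈ 1.15°
zero at origin: s = j10 → |·| = 10, ∠ = 90.00°
pole (s+10): 10 + j10 → |·| = √(10²+10²) = √200 ≈ 14.142, ∠ = arctan(10/10) ≈ 45.00°
pole (s+2000): 2000 + j10 → |·| = √(2000²+10²) = √4000100 ≈ 2000, ∠ = arctan(10/2000) ≈ 0.29°
|L| = 200 · 5001 / 28284 ≈ 35.363
Gain = 20 log₁₀(35.363) ≈ 30.97 dB
∠L = 91.15° − 45.29° = 45.86°

31.0 dB, 45.9°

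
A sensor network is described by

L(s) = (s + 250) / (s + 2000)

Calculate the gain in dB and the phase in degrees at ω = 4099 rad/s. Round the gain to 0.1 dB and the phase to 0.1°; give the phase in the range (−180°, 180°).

At s = jω = j4099:
zero (s+250): 250 + j4099 → |·| = √(250²+4099²) = √16864301 ≈ 4106.6, ∠ = arctan(4099/250) ≈ 86.51°
pole (s+2000): 2000 + j4099 → |·| = √(2000²+4099²) = √20801801 ≈ 4560.9, ∠ = arctan(4099/2000) ≈ 63.99°
|L| = 1 · 4106.6 / 4560.9 ≈ 0.90039
Gain = 20 log₁₀(0.90039) ≈ -0.91 dB
∠L = 86.51° − 63.99° = 22.52°

-0.9 dB, 22.5°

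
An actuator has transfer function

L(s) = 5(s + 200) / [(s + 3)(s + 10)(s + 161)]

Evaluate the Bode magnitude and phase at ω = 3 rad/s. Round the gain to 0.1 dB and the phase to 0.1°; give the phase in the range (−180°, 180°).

-17.1 dB, -61.9°

At s = jω = j3:
zero (s+200): 200 + j3 → |·| = √(200²+3²) = √40009 ≈ 200.02, ∠ = arctan(3/200) ≈ 0.86°
pole (s+3): 3 + j3 → |·| = √(3²+3²) = √18 ≈ 4.2426, ∠ = arctan(3/3) ≈ 45.00°
pole (s+10): 10 + j3 → |·| = √(10²+3²) = √109 ≈ 10.44, ∠ = arctan(3/10) ≈ 16.70°
pole (s+161): 161 + j3 → |·| = √(161²+3²) = √25930 ≈ 161.03, ∠ = arctan(3/161) ≈ 1.07°
|L| = 5 · 200.02 / 7132.5 ≈ 0.14022
Gain = 20 log₁₀(0.14022) ≈ -17.06 dB
∠L = 0.86° − 62.77° = -61.91°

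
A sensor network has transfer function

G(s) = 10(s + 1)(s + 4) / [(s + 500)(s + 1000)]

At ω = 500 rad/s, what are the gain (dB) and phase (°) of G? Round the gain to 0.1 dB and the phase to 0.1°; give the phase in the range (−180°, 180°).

10.0 dB, 107.9°

At s = jω = j500:
zero (s+1): 1 + j500 → |·| = √(1²+500²) = √250001 ≈ 500, ∠ = arctan(500/1) ≈ 89.89°
zero (s+4): 4 + j500 → |·| = √(4²+500²) = √250016 ≈ 500.02, ∠ = arctan(500/4) ≈ 89.54°
pole (s+500): 500 + j500 → |·| = √(500²+500²) = √500000 ≈ 707.11, ∠ = arctan(500/500) ≈ 45.00°
pole (s+1000): 1000 + j500 → |·| = √(1000²+500²) = √1250000 ≈ 1118, ∠ = arctan(500/1000) ≈ 26.57°
|G| = 10 · 2.5001e+05 / 7.9055e+05 ≈ 3.1625
Gain = 20 log₁₀(3.1625) ≈ 10.00 dB
∠G = 179.43° − 71.57° = 107.86°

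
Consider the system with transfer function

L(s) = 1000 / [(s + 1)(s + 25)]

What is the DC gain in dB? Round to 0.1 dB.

L(0) = 1000 / (1·25) = 40
20 log₁₀(40) ≈ 32.04 dB

32.0 dB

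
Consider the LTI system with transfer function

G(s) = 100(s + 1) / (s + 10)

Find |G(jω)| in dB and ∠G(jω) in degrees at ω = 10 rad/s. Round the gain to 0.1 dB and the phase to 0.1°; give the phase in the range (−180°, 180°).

At s = jω = j10:
zero (s+1): 1 + j10 → |·| = √(1²+10²) = √101 ≈ 10.05, ∠ = arctan(10/1) ≈ 84.29°
pole (s+10): 10 + j10 → |·| = √(10²+10²) = √200 ≈ 14.142, ∠ = arctan(10/10) ≈ 45.00°
|G| = 100 · 10.05 / 14.142 ≈ 71.065
Gain = 20 log₁₀(71.065) ≈ 37.03 dB
∠G = 84.29° − 45.00° = 39.29°

37.0 dB, 39.3°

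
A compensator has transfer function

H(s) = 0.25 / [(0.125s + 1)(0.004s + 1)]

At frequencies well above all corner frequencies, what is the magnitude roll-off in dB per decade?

Each pole contributes −20 dB/decade at high frequency; each zero contributes +20 dB/decade.
Net: 0 zero(s) − 2 pole(s) → -40 dB/decade.

-40 dB/decade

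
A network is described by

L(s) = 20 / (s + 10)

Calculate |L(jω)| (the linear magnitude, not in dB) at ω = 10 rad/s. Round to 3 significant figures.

1.41

Substitute s = j10:
Numerator: 20 = 20 + j0
Denominator: (j10) + 10 = 10 + j10
|N| = √(20² + 0²) ≈ 20, ∠N ≈ 0.00°
|D| = √(10² + 10²) ≈ 14.142, ∠D ≈ 45.00°
|L| = 20 / 14.142 ≈ 1.4142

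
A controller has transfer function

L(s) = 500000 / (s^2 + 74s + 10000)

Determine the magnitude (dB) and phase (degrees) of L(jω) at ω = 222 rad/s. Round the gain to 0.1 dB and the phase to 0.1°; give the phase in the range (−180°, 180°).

21.4 dB, -157.3°

At s = jω = j222:
quadratic: (j222)² + 74·j222 + 10000 = -39284 + j16428 → |·| ≈ 42581, ∠ ≈ 157.31°
|L| = 500000 / 42581 ≈ 11.742
Gain = 20 log₁₀(11.742) ≈ 21.39 dB
∠L = 0.00° − 157.31° = -157.31°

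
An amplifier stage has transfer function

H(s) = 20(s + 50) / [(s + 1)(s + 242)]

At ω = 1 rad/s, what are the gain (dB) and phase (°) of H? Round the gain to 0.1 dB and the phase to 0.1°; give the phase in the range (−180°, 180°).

At s = jω = j1:
zero (s+50): 50 + j1 → |·| = √(50²+1²) = √2501 ≈ 50.01, ∠ = arctan(1/50) ≈ 1.15°
pole (s+1): 1 + j1 → |·| = √(1²+1²) = √2 ≈ 1.4142, ∠ = arctan(1/1) ≈ 45.00°
pole (s+242): 242 + j1 → |·| = √(242²+1²) = √58565 ≈ 242, ∠ = arctan(1/242) ≈ 0.24°
|H| = 20 · 50.01 / 342.24 ≈ 2.9225
Gain = 20 log₁₀(2.9225) ≈ 9.32 dB
∠H = 1.15° − 45.24° = -44.09°

9.3 dB, -44.1°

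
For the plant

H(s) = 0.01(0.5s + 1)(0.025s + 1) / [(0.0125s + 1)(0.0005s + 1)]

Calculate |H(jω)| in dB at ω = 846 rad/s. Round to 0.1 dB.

17.8 dB

At ω = 846 rad/s:
zero (1 + j846·0.5) = 1 + j423 → |·| ≈ 423, ∠ ≈ 89.86°
zero (1 + j846·0.025) = 1 + j21.15 → |·| ≈ 21.174, ∠ ≈ 87.29°
pole (1 + j846·0.0125) = 1 + j10.575 → |·| ≈ 10.622, ∠ ≈ 84.60°
pole (1 + j846·0.0005) = 1 + j0.423 → |·| ≈ 1.0858, ∠ ≈ 22.93°
|H| = 0.01 · 423 · 21.174 / (10.622 · 1.0858) ≈ 7.7658
Gain = 20 log₁₀(7.7658) ≈ 17.80 dB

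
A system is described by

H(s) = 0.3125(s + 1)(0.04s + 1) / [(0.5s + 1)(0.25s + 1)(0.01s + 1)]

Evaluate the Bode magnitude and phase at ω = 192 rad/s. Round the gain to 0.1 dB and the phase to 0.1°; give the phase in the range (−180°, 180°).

At ω = 192 rad/s:
zero (1 + j192·1) = 1 + j192 → |·| ≈ 192, ∠ ≈ 89.70°
zero (1 + j192·0.04) = 1 + j7.68 → |·| ≈ 7.7448, ∠ ≈ 82.58°
pole (1 + j192·0.5) = 1 + j96 → |·| ≈ 96.005, ∠ ≈ 89.40°
pole (1 + j192·0.25) = 1 + j48 → |·| ≈ 48.01, ∠ ≈ 88.81°
pole (1 + j192·0.01) = 1 + j1.92 → |·| ≈ 2.1648, ∠ ≈ 62.49°
|H| = 0.3125 · 192 · 7.7448 / (96.005 · 48.01 · 2.1648) ≈ 0.046571
Gain = 20 log₁₀(0.046571) ≈ -26.64 dB
∠H = (89.70° + 82.58°) − (89.40° + 88.81° + 62.49°) = -68.42°

-26.6 dB, -68.4°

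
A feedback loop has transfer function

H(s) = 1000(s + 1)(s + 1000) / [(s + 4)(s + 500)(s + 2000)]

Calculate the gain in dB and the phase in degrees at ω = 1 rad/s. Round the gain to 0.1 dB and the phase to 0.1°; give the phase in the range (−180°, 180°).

At s = jω = j1:
zero (s+1): 1 + j1 → |·| = √(1²+1²) = √2 ≈ 1.4142, ∠ = arctan(1/1) ≈ 45.00°
zero (s+1000): 1000 + j1 → |·| = √(1000²+1²) = √1000001 ≈ 1000, ∠ = arctan(1/1000) ≈ 0.06°
pole (s+4): 4 + j1 → |·| = √(4²+1²) = √17 ≈ 4.1231, ∠ = arctan(1/4) ≈ 14.04°
pole (s+500): 500 + j1 → |·| = √(500²+1²) = √250001 ≈ 500, ∠ = arctan(1/500) ≈ 0.11°
pole (s+2000): 2000 + j1 → |·| = √(2000²+1²) = √4000001 ≈ 2000, ∠ = arctan(1/2000) ≈ 0.03°
|H| = 1000 · 1414.2 / 4.1231e+06 ≈ 0.34299
Gain = 20 log₁₀(0.34299) ≈ -9.29 dB
∠H = 45.06° − 14.18° = 30.88°

-9.3 dB, 30.9°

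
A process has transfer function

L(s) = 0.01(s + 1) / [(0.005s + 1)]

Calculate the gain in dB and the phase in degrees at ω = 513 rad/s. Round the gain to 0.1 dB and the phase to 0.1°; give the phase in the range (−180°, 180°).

At ω = 513 rad/s:
zero (1 + j513·1) = 1 + j513 → |·| ≈ 513, ∠ ≈ 89.89°
pole (1 + j513·0.005) = 1 + j2.565 → |·| ≈ 2.753, ∠ ≈ 68.70°
|L| = 0.01 · 513 / (2.753) ≈ 1.8634
Gain = 20 log₁₀(1.8634) ≈ 5.41 dB
∠L = (89.89°) − (68.70°) = 21.19°

5.4 dB, 21.2°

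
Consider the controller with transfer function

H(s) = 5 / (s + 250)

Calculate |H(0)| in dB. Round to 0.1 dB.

H(0) = 5 / 250 = 0.02
20 log₁₀(0.02) ≈ -33.98 dB

-34.0 dB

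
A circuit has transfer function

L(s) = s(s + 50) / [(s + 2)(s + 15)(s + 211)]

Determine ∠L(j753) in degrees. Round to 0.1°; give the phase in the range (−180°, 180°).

-76.9°

At s = jω = j753:
zero (s+50): 50 + j753 → |·| = √(50²+753²) = √569509 ≈ 754.66, ∠ = arctan(753/50) ≈ 86.20°
zero at origin: s = j753 → |·| = 753, ∠ = 90.00°
pole (s+2): 2 + j753 → |·| = √(2²+753²) = √567013 ≈ 753, ∠ = arctan(753/2) ≈ 89.85°
pole (s+15): 15 + j753 → |·| = √(15²+753²) = √567234 ≈ 753.15, ∠ = arctan(753/15) ≈ 88.86°
pole (s+211): 211 + j753 → |·| = √(211²+753²) = √611530 ≈ 782, ∠ = arctan(753/211) ≈ 74.35°
∠L = 176.20° − 253.06° = -76.86°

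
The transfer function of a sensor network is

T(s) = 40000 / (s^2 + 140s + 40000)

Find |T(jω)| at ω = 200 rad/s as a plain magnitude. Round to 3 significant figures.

At s = jω = j200:
quadratic: (j200)² + 140·j200 + 40000 = 0 + j28000 → |·| ≈ 28000, ∠ ≈ 90.00°
|T| = 40000 / 28000 ≈ 1.4286

1.43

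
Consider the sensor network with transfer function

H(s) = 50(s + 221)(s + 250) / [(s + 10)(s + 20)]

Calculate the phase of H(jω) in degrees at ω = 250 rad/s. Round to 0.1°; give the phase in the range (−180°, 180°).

At s = jω = j250:
zero (s+221): 221 + j250 → |·| = √(221²+250²) = √111341 ≈ 333.68, ∠ = arctan(250/221) ≈ 48.52°
zero (s+250): 250 + j250 → |·| = √(250²+250²) = √125000 ≈ 353.55, ∠ = arctan(250/250) ≈ 45.00°
pole (s+10): 10 + j250 → |·| = √(10²+250²) = √62600 ≈ 250.2, ∠ = arctan(250/10) ≈ 87.71°
pole (s+20): 20 + j250 → |·| = √(20²+250²) = √62900 ≈ 250.8, ∠ = arctan(250/20) ≈ 85.43°
∠H = 93.52° − 173.14° = -79.62°

-79.6°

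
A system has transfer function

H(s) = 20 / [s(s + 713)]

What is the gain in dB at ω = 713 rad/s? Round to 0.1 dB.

At s = jω = j713:
pole (s+713): 713 + j713 → |·| = √(713²+713²) = √1016738 ≈ 1008.3, ∠ = arctan(713/713) ≈ 45.00°
pole at origin: |s| = 713, ∠ = 90.00° (in denominator)
|H| = 20 / 7.1892e+05 ≈ 2.782e-05
Gain = 20 log₁₀(2.782e-05) ≈ -91.11 dB

-91.1 dB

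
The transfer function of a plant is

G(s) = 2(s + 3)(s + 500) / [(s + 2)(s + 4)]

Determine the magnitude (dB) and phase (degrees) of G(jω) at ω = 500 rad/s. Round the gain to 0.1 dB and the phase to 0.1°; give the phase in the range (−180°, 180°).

9.0 dB, -44.7°

At s = jω = j500:
zero (s+3): 3 + j500 → |·| = √(3²+500²) = √250009 ≈ 500.01, ∠ = arctan(500/3) ≈ 89.66°
zero (s+500): 500 + j500 → |·| = √(500²+500²) = √500000 ≈ 707.11, ∠ = arctan(500/500) ≈ 45.00°
pole (s+2): 2 + j500 → |·| = √(2²+500²) = √250004 ≈ 500, ∠ = arctan(500/2) ≈ 89.77°
pole (s+4): 4 + j500 → |·| = √(4²+500²) = √250016 ≈ 500.02, ∠ = arctan(500/4) ≈ 89.54°
|G| = 2 · 3.5356e+05 / 2.5001e+05 ≈ 2.8284
Gain = 20 log₁₀(2.8284) ≈ 9.03 dB
∠G = 134.66° − 179.31° = -44.65°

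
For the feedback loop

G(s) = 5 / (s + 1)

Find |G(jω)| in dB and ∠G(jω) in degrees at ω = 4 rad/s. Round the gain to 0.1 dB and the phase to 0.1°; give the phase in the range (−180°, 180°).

1.7 dB, -76.0°

Substitute s = j4:
Numerator: 5 = 5 + j0
Denominator: (j4) + 1 = 1 + j4
|N| = √(5² + 0²) ≈ 5, ∠N ≈ 0.00°
|D| = √(1² + 4²) ≈ 4.1231, ∠D ≈ 75.96°
|G| = 5 / 4.1231 ≈ 1.2127
Gain = 20 log₁₀(1.2127) ≈ 1.68 dB
∠G = 0.00° − 75.96° = -75.96°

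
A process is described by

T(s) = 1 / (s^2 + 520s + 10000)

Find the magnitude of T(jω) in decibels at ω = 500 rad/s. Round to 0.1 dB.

Substitute s = j500:
Numerator: 1 = 1 + j0
Denominator: (j500)^2 + 520(j500) + 10000 = -240000 + j260000
|N| = √(1² + 0²) ≈ 1, ∠N ≈ 0.00°
|D| = √(240000² + 260000²) ≈ 3.5384e+05, ∠D ≈ 132.71°
|T| = 1 / 3.5384e+05 ≈ 2.8261e-06
Gain = 20 log₁₀(2.8261e-06) ≈ -110.98 dB

-111.0 dB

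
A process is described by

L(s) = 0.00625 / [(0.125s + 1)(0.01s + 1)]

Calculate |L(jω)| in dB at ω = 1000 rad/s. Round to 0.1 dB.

-106.1 dB

At ω = 1000 rad/s:
pole (1 + j1000·0.125) = 1 + j125 → |·| ≈ 125, ∠ ≈ 89.54°
pole (1 + j1000·0.01) = 1 + j10 → |·| ≈ 10.05, ∠ ≈ 84.29°
|L| = 0.00625 · 1 / (125 · 10.05) ≈ 4.9751e-06
Gain = 20 log₁₀(4.9751e-06) ≈ -106.06 dB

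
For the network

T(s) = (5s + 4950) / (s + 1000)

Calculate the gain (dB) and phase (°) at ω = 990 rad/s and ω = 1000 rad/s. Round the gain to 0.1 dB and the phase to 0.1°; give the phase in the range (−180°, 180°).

ω = 990: 13.9 dB, 0.3°; ω = 1000: 13.9 dB, 0.3°

Substitute s = j990:
Numerator: 5(j990) + 4950 = 4950 + j4950
Denominator: (j990) + 1000 = 1000 + j990
|N| = √(4950² + 4950²) ≈ 7000.4, ∠N ≈ 45.00°
|D| = √(1000² + 990²) ≈ 1407.2, ∠D ≈ 44.71°
|T| = 7000.4 / 1407.2 ≈ 4.9747
Gain = 20 log₁₀(4.9747) ≈ 13.94 dB
∠T = 45.00° − 44.71° = 0.29°

Substitute s = j1000:
Numerator: 5(j1000) + 4950 = 4950 + j5000
Denominator: (j1000) + 1000 = 1000 + j1000
|N| = √(4950² + 5000²) ≈ 7035.8, ∠N ≈ 45.29°
|D| = √(1000² + 1000²) ≈ 1414.2, ∠D ≈ 45.00°
|T| = 7035.8 / 1414.2 ≈ 4.9751
Gain = 20 log₁₀(4.9751) ≈ 13.94 dB
∠T = 45.29° − 45.00° = 0.29°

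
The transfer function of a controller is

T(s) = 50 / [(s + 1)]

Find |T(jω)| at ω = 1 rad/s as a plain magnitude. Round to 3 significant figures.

35.4

At ω = 1 rad/s:
pole (1 + j1·1) = 1 + j1 → |·| ≈ 1.4142, ∠ ≈ 45.00°
|T| = 50 · 1 / (1.4142) ≈ 35.356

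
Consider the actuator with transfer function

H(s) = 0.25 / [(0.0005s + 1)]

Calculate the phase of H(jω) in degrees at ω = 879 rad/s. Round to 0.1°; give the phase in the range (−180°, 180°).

-23.7°

At ω = 879 rad/s:
pole (1 + j879·0.0005) = 1 + j0.4395 → |·| ≈ 1.0923, ∠ ≈ 23.73°
∠H = (0°) − (23.73°) = -23.73°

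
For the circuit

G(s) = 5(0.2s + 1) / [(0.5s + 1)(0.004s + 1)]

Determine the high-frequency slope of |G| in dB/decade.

Each pole contributes −20 dB/decade at high frequency; each zero contributes +20 dB/decade.
Net: 1 zero(s) − 2 pole(s) → -20 dB/decade.

-20 dB/decade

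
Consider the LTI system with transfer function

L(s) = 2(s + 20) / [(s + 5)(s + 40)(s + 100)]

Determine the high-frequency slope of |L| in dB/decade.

-40 dB/decade

Each pole contributes −20 dB/decade at high frequency; each zero contributes +20 dB/decade.
Net: 1 zero(s) − 3 pole(s) → -40 dB/decade.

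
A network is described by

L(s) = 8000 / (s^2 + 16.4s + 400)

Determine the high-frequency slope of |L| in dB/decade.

Each pole contributes −20 dB/decade at high frequency; each zero contributes +20 dB/decade.
Net: 0 zero(s) − 2 pole(s) → -40 dB/decade.

-40 dB/decade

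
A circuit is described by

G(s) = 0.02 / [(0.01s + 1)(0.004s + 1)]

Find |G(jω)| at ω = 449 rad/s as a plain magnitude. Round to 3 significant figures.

At ω = 449 rad/s:
pole (1 + j449·0.01) = 1 + j4.49 → |·| ≈ 4.6, ∠ ≈ 77.44°
pole (1 + j449·0.004) = 1 + j1.796 → |·| ≈ 2.0556, ∠ ≈ 60.89°
|G| = 0.02 · 1 / (4.6 · 2.0556) ≈ 0.0021151

0.00212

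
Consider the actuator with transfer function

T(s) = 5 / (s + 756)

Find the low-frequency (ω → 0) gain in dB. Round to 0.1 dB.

-43.6 dB

T(0) = 5 / 756 ≈ 0.0066138
20 log₁₀(0.0066138) ≈ -43.59 dB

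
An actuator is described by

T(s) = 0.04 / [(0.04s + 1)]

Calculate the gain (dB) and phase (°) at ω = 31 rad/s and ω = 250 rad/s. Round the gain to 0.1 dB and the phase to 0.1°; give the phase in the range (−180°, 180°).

At ω = 31 rad/s:
pole (1 + j31·0.04) = 1 + j1.24 → |·| ≈ 1.593, ∠ ≈ 51.12°
|T| = 0.04 · 1 / (1.593) ≈ 0.02511
Gain = 20 log₁₀(0.02511) ≈ -32.00 dB
∠T = (0°) − (51.12°) = -51.12°

At ω = 250 rad/s:
pole (1 + j250·0.04) = 1 + j10 → |·| ≈ 10.05, ∠ ≈ 84.29°
|T| = 0.04 · 1 / (10.05) ≈ 0.0039801
Gain = 20 log₁₀(0.0039801) ≈ -48.00 dB
∠T = (0°) − (84.29°) = -84.29°

ω = 31: -32.0 dB, -51.1°; ω = 250: -48.0 dB, -84.3°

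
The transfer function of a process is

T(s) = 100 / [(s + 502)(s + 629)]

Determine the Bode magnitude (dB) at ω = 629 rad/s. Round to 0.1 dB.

At s = jω = j629:
pole (s+502): 502 + j629 → |·| = √(502²+629²) = √647645 ≈ 804.76, ∠ = arctan(629/502) ≈ 51.41°
pole (s+629): 629 + j629 → |·| = √(629²+629²) = √791282 ≈ 889.54, ∠ = arctan(629/629) ≈ 45.00°
|T| = 100 / 7.1587e+05 ≈ 0.00013969
Gain = 20 log₁₀(0.00013969) ≈ -77.10 dB

-77.1 dB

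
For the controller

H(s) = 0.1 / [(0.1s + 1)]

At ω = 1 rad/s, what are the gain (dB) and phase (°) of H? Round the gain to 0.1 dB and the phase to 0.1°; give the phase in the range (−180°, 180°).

-20.0 dB, -5.7°

At ω = 1 rad/s:
pole (1 + j1·0.1) = 1 + j0.1 → |·| ≈ 1.005, ∠ ≈ 5.71°
|H| = 0.1 · 1 / (1.005) ≈ 0.099502
Gain = 20 log₁₀(0.099502) ≈ -20.04 dB
∠H = (0°) − (5.71°) = -5.71°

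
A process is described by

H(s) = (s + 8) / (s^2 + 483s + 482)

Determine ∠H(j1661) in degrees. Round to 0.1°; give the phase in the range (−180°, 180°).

Substitute s = j1661:
Numerator: (j1661) + 8 = 8 + j1661
Denominator: (j1661)^2 + 483(j1661) + 482 = -2758439 + j802263
|N| = √(8² + 1661²) ≈ 1661, ∠N ≈ 89.72°
|D| = √(2758439² + 802263²) ≈ 2.8727e+06, ∠D ≈ 163.78°
∠H = 89.72° − 163.78° = -74.06°

-74.1°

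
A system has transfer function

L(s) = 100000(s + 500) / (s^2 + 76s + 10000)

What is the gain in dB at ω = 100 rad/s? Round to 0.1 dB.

At s = jω = j100:
zero (s+500): 500 + j100 → |·| = √(500²+100²) = √260000 ≈ 509.9, ∠ = arctan(100/500) ≈ 11.31°
quadratic: (j100)² + 76·j100 + 10000 = 0 + j7600 → |·| ≈ 7600, ∠ ≈ 90.00°
|L| = 100000 · 509.9 / 7600 ≈ 6709.2
Gain = 20 log₁₀(6709.2) ≈ 76.53 dB

76.5 dB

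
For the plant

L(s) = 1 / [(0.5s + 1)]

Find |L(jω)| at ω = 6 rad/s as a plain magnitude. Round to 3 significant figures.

0.316

At ω = 6 rad/s:
pole (1 + j6·0.5) = 1 + j3 → |·| ≈ 3.1623, ∠ ≈ 71.57°
|L| = 1 · 1 / (3.1623) ≈ 0.31623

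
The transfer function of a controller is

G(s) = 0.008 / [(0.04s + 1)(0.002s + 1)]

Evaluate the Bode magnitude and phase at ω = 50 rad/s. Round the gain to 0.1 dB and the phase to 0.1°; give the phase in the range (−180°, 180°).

At ω = 50 rad/s:
pole (1 + j50·0.04) = 1 + j2 → |·| ≈ 2.2361, ∠ ≈ 63.43°
pole (1 + j50·0.002) = 1 + j0.1 → |·| ≈ 1.005, ∠ ≈ 5.71°
|G| = 0.008 · 1 / (2.2361 · 1.005) ≈ 0.0035599
Gain = 20 log₁₀(0.0035599) ≈ -48.97 dB
∠G = (0°) − (63.43° + 5.71°) = -69.14°

-49.0 dB, -69.1°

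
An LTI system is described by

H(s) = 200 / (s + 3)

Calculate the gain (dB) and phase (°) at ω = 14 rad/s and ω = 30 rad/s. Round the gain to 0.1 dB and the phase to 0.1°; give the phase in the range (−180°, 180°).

ω = 14: 22.9 dB, -77.9°; ω = 30: 16.4 dB, -84.3°

Substitute s = j14:
Numerator: 200 = 200 + j0
Denominator: (j14) + 3 = 3 + j14
|N| = √(200² + 0²) ≈ 200, ∠N ≈ 0.00°
|D| = √(3² + 14²) ≈ 14.318, ∠D ≈ 77.91°
|H| = 200 / 14.318 ≈ 13.968
Gain = 20 log₁₀(13.968) ≈ 22.90 dB
∠H = 0.00° − 77.91° = -77.91°

Substitute s = j30:
Numerator: 200 = 200 + j0
Denominator: (j30) + 3 = 3 + j30
|N| = √(200² + 0²) ≈ 200, ∠N ≈ 0.00°
|D| = √(3² + 30²) ≈ 30.15, ∠D ≈ 84.29°
|H| = 200 / 30.15 ≈ 6.6335
Gain = 20 log₁₀(6.6335) ≈ 16.43 dB
∠H = 0.00° − 84.29° = -84.29°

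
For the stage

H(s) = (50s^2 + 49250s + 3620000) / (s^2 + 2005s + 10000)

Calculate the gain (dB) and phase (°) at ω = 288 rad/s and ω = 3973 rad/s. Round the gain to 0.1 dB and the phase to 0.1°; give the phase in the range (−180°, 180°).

Substitute s = j288:
Numerator: 50(j288)^2 + 49250(j288) + 3620000 = -527200 + j14184000
Denominator: (j288)^2 + 2005(j288) + 10000 = -72944 + j577440
|N| = √(527200² + 14184000²) ≈ 1.4194e+07, ∠N ≈ 92.13°
|D| = √(72944² + 577440²) ≈ 5.8203e+05, ∠D ≈ 97.20°
|H| = 1.4194e+07 / 5.8203e+05 ≈ 24.387
Gain = 20 log₁₀(24.387) ≈ 27.74 dB
∠H = 92.13° − 97.20° = -5.07°

Substitute s = j3973:
Numerator: 50(j3973)^2 + 49250(j3973) + 3620000 = -785616450 + j195670250
Denominator: (j3973)^2 + 2005(j3973) + 10000 = -15774729 + j7965865
|N| = √(785616450² + 195670250²) ≈ 8.0962e+08, ∠N ≈ 166.01°
|D| = √(15774729² + 7965865²) ≈ 1.7672e+07, ∠D ≈ 153.21°
|H| = 8.0962e+08 / 1.7672e+07 ≈ 45.814
Gain = 20 log₁₀(45.814) ≈ 33.22 dB
∠H = 166.01° − 153.21° = 12.80°

ω = 288: 27.7 dB, -5.1°; ω = 3973: 33.2 dB, 12.8°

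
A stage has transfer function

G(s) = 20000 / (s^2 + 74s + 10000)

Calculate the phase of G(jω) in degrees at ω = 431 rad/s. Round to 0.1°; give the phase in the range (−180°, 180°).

-169.7°

At s = jω = j431:
quadratic: (j431)² + 74·j431 + 10000 = -175761 + j31894 → |·| ≈ 1.7863e+05, ∠ ≈ 169.71°
∠G = 0.00° − 169.71° = -169.71°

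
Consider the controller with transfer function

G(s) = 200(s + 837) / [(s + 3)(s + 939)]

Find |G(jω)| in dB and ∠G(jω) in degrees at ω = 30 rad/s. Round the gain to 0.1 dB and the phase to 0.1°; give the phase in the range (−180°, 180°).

At s = jω = j30:
zero (s+837): 837 + j30 → |·| = √(837²+30²) = √701469 ≈ 837.54, ∠ = arctan(30/837) ≈ 2.05°
pole (s+3): 3 + j30 → |·| = √(3²+30²) = √909 ≈ 30.15, ∠ = arctan(30/3) ≈ 84.29°
pole (s+939): 939 + j30 → |·| = √(939²+30²) = √882621 ≈ 939.48, ∠ = arctan(30/939) ≈ 1.83°
|G| = 200 · 837.54 / 28325 ≈ 5.9138
Gain = 20 log₁₀(5.9138) ≈ 15.44 dB
∠G = 2.05° − 86.12° = -84.07°

15.4 dB, -84.1°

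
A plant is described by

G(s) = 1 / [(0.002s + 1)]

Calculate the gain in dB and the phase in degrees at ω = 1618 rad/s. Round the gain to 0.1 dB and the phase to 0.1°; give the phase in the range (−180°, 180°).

-10.6 dB, -72.8°

At ω = 1618 rad/s:
pole (1 + j1618·0.002) = 1 + j3.236 → |·| ≈ 3.387, ∠ ≈ 72.83°
|G| = 1 · 1 / (3.387) ≈ 0.29525
Gain = 20 log₁₀(0.29525) ≈ -10.60 dB
∠G = (0°) − (72.83°) = -72.83°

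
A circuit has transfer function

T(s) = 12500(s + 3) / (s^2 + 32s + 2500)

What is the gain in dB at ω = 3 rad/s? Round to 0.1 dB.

26.6 dB

At s = jω = j3:
zero (s+3): 3 + j3 → |·| = √(3²+3²) = √18 ≈ 4.2426, ∠ = arctan(3/3) ≈ 45.00°
quadratic: (j3)² + 32·j3 + 2500 = 2491 + j96 → |·| ≈ 2492.8, ∠ ≈ 2.21°
|T| = 12500 · 4.2426 / 2492.8 ≈ 21.274
Gain = 20 log₁₀(21.274) ≈ 26.56 dB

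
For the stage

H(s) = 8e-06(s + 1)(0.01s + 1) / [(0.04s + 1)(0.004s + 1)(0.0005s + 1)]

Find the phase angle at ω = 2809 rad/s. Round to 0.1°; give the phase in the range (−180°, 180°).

-51.0°

At ω = 2809 rad/s:
zero (1 + j2809·1) = 1 + j2809 → |·| ≈ 2809, ∠ ≈ 89.98°
zero (1 + j2809·0.01) = 1 + j28.09 → |·| ≈ 28.108, ∠ ≈ 87.96°
pole (1 + j2809·0.04) = 1 + j112.36 → |·| ≈ 112.36, ∠ ≈ 89.49°
pole (1 + j2809·0.004) = 1 + j11.236 → |·| ≈ 11.28, ∠ ≈ 84.91°
pole (1 + j2809·0.0005) = 1 + j1.4045 → |·| ≈ 1.7241, ∠ ≈ 54.55°
∠H = (89.98° + 87.96°) − (89.49° + 84.91° + 54.55°) = -51.01°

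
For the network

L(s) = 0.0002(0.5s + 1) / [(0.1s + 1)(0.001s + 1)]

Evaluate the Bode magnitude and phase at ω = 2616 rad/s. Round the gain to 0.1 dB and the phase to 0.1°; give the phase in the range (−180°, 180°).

At ω = 2616 rad/s:
zero (1 + j2616·0.5) = 1 + j1308 → |·| ≈ 1308, ∠ ≈ 89.96°
pole (1 + j2616·0.1) = 1 + j261.6 → |·| ≈ 261.6, ∠ ≈ 89.78°
pole (1 + j2616·0.001) = 1 + j2.616 → |·| ≈ 2.8006, ∠ ≈ 69.08°
|L| = 0.0002 · 1308 / (261.6 · 2.8006) ≈ 0.00035707
Gain = 20 log₁₀(0.00035707) ≈ -68.94 dB
∠L = (89.96°) − (89.78° + 69.08°) = -68.90°

-68.9 dB, -68.9°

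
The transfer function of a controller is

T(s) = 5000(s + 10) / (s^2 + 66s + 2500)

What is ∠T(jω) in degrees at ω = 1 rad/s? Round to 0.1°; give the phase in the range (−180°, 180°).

At s = jω = j1:
zero (s+10): 10 + j1 → |·| = √(10²+1²) = √101 ≈ 10.05, ∠ = arctan(1/10) ≈ 5.71°
quadratic: (j1)² + 66·j1 + 2500 = 2499 + j66 → |·| ≈ 2499.9, ∠ ≈ 1.51°
∠T = 5.71° − 1.51° = 4.20°

4.2°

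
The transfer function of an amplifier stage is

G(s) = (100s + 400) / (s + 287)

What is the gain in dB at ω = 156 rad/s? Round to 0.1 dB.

33.6 dB

Substitute s = j156:
Numerator: 100(j156) + 400 = 400 + j15600
Denominator: (j156) + 287 = 287 + j156
|N| = √(400² + 15600²) ≈ 15605, ∠N ≈ 88.53°
|D| = √(287² + 156²) ≈ 326.66, ∠D ≈ 28.53°
|G| = 15605 / 326.66 ≈ 47.771
Gain = 20 log₁₀(47.771) ≈ 33.58 dB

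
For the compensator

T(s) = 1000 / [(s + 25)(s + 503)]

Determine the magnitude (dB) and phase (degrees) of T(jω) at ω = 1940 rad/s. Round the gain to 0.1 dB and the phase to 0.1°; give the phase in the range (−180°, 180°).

-71.8 dB, -164.7°

At s = jω = j1940:
pole (s+25): 25 + j1940 → |·| = √(25²+1940²) = √3764225 ≈ 1940.2, ∠ = arctan(1940/25) ≈ 89.26°
pole (s+503): 503 + j1940 → |·| = √(503²+1940²) = √4016609 ≈ 2004.1, ∠ = arctan(1940/503) ≈ 75.46°
|T| = 1000 / 3.8884e+06 ≈ 0.00025718
Gain = 20 log₁₀(0.00025718) ≈ -71.80 dB
∠T = 0.00° − 164.72° = -164.72°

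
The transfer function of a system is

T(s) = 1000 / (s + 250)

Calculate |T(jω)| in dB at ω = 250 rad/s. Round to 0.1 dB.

At s = jω = j250:
pole (s+250): 250 + j250 → |·| = √(250²+250²) = √125000 ≈ 353.55, ∠ = arctan(250/250) ≈ 45.00°
|T| = 1000 / 353.55 ≈ 2.8285
Gain = 20 log₁₀(2.8285) ≈ 9.03 dB

9.0 dB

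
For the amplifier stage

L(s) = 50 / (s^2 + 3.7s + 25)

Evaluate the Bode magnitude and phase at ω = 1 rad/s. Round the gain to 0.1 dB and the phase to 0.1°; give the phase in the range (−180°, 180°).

At s = jω = j1:
quadratic: (j1)² + 3.7·j1 + 25 = 24 + j3.7 → |·| ≈ 24.284, ∠ ≈ 8.76°
|L| = 50 / 24.284 ≈ 2.059
Gain = 20 log₁₀(2.059) ≈ 6.27 dB
∠L = 0.00° − 8.76° = -8.76°

6.3 dB, -8.8°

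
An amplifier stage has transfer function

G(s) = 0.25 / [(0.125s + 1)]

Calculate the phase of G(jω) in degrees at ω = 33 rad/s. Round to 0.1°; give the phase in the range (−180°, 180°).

At ω = 33 rad/s:
pole (1 + j33·0.125) = 1 + j4.125 → |·| ≈ 4.2445, ∠ ≈ 76.37°
∠G = (0°) − (76.37°) = -76.37°

-76.4°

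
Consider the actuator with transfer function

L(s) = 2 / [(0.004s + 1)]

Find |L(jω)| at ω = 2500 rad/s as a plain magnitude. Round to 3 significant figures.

0.199

At ω = 2500 rad/s:
pole (1 + j2500·0.004) = 1 + j10 → |·| ≈ 10.05, ∠ ≈ 84.29°
|L| = 2 · 1 / (10.05) ≈ 0.199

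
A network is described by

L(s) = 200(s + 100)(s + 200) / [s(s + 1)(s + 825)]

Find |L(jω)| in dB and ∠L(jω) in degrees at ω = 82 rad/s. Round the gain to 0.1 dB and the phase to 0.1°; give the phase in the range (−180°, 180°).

0.0 dB, -123.3°

At s = jω = j82:
zero (s+100): 100 + j82 → |·| = √(100²+82²) = √16724 ≈ 129.32, ∠ = arctan(82/100) ≈ 39.35°
zero (s+200): 200 + j82 → |·| = √(200²+82²) = √46724 ≈ 216.16, ∠ = arctan(82/200) ≈ 22.29°
pole (s+1): 1 + j82 → |·| = √(1²+82²) = √6725 ≈ 82.006, ∠ = arctan(82/1) ≈ 89.30°
pole (s+825): 825 + j82 → |·| = √(825²+82²) = √687349 ≈ 829.07, ∠ = arctan(82/825) ≈ 5.68°
pole at origin: |s| = 82, ∠ = 90.00° (in denominator)
|L| = 200 · 27954 / 5.5751e+06 ≈ 1.0028
Gain = 20 log₁₀(1.0028) ≈ 0.02 dB
∠L = 61.64° − 184.98° = -123.34°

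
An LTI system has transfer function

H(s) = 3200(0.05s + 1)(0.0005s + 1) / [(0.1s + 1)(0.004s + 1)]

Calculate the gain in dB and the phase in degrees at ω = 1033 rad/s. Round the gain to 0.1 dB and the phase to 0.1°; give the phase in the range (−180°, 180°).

At ω = 1033 rad/s:
zero (1 + j1033·0.05) = 1 + j51.65 → |·| ≈ 51.66, ∠ ≈ 88.89°
zero (1 + j1033·0.0005) = 1 + j0.5165 → |·| ≈ 1.1255, ∠ ≈ 27.32°
pole (1 + j1033·0.1) = 1 + j103.3 → |·| ≈ 103.3, ∠ ≈ 89.45°
pole (1 + j1033·0.004) = 1 + j4.132 → |·| ≈ 4.2513, ∠ ≈ 76.40°
|H| = 3200 · 51.66 · 1.1255 / (103.3 · 4.2513) ≈ 423.67
Gain = 20 log₁₀(423.67) ≈ 52.54 dB
∠H = (88.89° + 27.32°) − (89.45° + 76.40°) = -49.64°

52.5 dB, -49.6°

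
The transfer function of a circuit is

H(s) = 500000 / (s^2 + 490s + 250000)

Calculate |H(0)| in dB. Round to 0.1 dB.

6.0 dB

H(0) = 500000 / 250000 = 2
20 log₁₀(2) ≈ 6.02 dB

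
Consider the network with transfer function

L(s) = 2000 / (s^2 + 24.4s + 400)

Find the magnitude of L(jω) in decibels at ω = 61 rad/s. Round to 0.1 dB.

-5.2 dB

At s = jω = j61:
quadratic: (j61)² + 24.4·j61 + 400 = -3321 + j1488.4 → |·| ≈ 3639.3, ∠ ≈ 155.86°
|L| = 2000 / 3639.3 ≈ 0.54956
Gain = 20 log₁₀(0.54956) ≈ -5.20 dB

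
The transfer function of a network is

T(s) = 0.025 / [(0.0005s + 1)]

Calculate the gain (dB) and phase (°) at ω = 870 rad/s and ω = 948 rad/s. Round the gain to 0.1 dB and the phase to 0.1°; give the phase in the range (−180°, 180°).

ω = 870: -32.8 dB, -23.5°; ω = 948: -32.9 dB, -25.4°

At ω = 870 rad/s:
pole (1 + j870·0.0005) = 1 + j0.435 → |·| ≈ 1.0905, ∠ ≈ 23.51°
|T| = 0.025 · 1 / (1.0905) ≈ 0.022925
Gain = 20 log₁₀(0.022925) ≈ -32.79 dB
∠T = (0°) − (23.51°) = -23.51°

At ω = 948 rad/s:
pole (1 + j948·0.0005) = 1 + j0.474 → |·| ≈ 1.1067, ∠ ≈ 25.36°
|T| = 0.025 · 1 / (1.1067) ≈ 0.02259
Gain = 20 log₁₀(0.02259) ≈ -32.92 dB
∠T = (0°) − (25.36°) = -25.36°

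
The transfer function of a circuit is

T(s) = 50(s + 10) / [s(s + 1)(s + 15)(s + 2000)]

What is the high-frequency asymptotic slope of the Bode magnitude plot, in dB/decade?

Each pole contributes −20 dB/decade at high frequency; each zero contributes +20 dB/decade.
Net: 1 zero(s) − 4 pole(s) → -60 dB/decade.

-60 dB/decade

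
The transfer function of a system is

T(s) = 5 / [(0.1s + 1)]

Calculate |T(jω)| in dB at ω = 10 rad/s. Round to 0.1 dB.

11.0 dB

At ω = 10 rad/s:
pole (1 + j10·0.1) = 1 + j1 → |·| ≈ 1.4142, ∠ ≈ 45.00°
|T| = 5 · 1 / (1.4142) ≈ 3.5356
Gain = 20 log₁₀(3.5356) ≈ 10.97 dB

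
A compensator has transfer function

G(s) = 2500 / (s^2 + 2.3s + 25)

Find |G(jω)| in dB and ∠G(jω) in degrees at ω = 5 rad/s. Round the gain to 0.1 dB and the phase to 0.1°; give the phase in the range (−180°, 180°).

46.7 dB, -90.0°

At s = jω = j5:
quadratic: (j5)² + 2.3·j5 + 25 = 0 + j11.5 → |·| ≈ 11.5, ∠ ≈ 90.00°
|G| = 2500 / 11.5 ≈ 217.39
Gain = 20 log₁₀(217.39) ≈ 46.74 dB
∠G = 0.00° − 90.00° = -90.00°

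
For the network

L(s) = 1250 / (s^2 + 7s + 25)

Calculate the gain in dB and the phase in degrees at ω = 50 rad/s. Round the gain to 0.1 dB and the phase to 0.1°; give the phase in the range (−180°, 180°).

At s = jω = j50:
quadratic: (j50)² + 7·j50 + 25 = -2475 + j350 → |·| ≈ 2499.6, ∠ ≈ 171.95°
|L| = 1250 / 2499.6 ≈ 0.50008
Gain = 20 log₁₀(0.50008) ≈ -6.02 dB
∠L = 0.00° − 171.95° = -171.95°

-6.0 dB, -172.0°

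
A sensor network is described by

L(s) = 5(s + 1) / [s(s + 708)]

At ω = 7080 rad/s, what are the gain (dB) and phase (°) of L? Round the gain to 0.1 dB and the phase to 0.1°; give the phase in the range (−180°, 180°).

At s = jω = j7080:
zero (s+1): 1 + j7080 → |·| = √(1²+7080²) = √50126401 ≈ 7080, ∠ = arctan(7080/1) ≈ 89.99°
pole (s+708): 708 + j7080 → |·| = √(708²+7080²) = √50627664 ≈ 7115.3, ∠ = arctan(7080/708) ≈ 84.29°
pole at origin: |s| = 7080, ∠ = 90.00° (in denominator)
|L| = 5 · 7080 / 5.0376e+07 ≈ 0.00070272
Gain = 20 log₁₀(0.00070272) ≈ -63.06 dB
∠L = 89.99° − 174.29° = -84.30°

-63.1 dB, -84.3°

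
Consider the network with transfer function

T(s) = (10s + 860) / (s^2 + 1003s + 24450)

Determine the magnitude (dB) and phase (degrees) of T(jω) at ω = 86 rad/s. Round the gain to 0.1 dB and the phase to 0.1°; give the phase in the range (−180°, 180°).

-37.2 dB, -33.8°

Substitute s = j86:
Numerator: 10(j86) + 860 = 860 + j860
Denominator: (j86)^2 + 1003(j86) + 24450 = 17054 + j86258
|N| = √(860² + 860²) ≈ 1216.2, ∠N ≈ 45.00°
|D| = √(17054² + 86258²) ≈ 87928, ∠D ≈ 78.82°
|T| = 1216.2 / 87928 ≈ 0.013832
Gain = 20 log₁₀(0.013832) ≈ -37.18 dB
∠T = 45.00° − 78.82° = -33.82°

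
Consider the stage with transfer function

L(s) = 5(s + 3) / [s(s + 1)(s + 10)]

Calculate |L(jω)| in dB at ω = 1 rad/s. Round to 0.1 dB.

At s = jω = j1:
zero (s+3): 3 + j1 → |·| = √(3²+1²) = √10 ≈ 3.1623, ∠ = arctan(1/3) ≈ 18.43°
pole (s+1): 1 + j1 → |·| = √(1²+1²) = √2 ≈ 1.4142, ∠ = arctan(1/1) ≈ 45.00°
pole (s+10): 10 + j1 → |·| = √(10²+1²) = √101 ≈ 10.05, ∠ = arctan(1/10) ≈ 5.71°
pole at origin: |s| = 1, ∠ = 90.00° (in denominator)
|L| = 5 · 3.1623 / 14.213 ≈ 1.1125
Gain = 20 log₁₀(1.1125) ≈ 0.93 dB

0.9 dB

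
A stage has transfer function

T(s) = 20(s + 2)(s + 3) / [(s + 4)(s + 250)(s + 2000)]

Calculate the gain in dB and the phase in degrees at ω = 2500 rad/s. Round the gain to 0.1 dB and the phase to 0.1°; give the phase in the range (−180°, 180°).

-44.1 dB, -45.7°

At s = jω = j2500:
zero (s+2): 2 + j2500 → |·| = √(2²+2500²) = √6250004 ≈ 2500, ∠ = arctan(2500/2) ≈ 89.95°
zero (s+3): 3 + j2500 → |·| = √(3²+2500²) = √6250009 ≈ 2500, ∠ = arctan(2500/3) ≈ 89.93°
pole (s+4): 4 + j2500 → |·| = √(4²+2500²) = √6250016 ≈ 2500, ∠ = arctan(2500/4) ≈ 89.91°
pole (s+250): 250 + j2500 → |·| = √(250²+2500²) = √6312500 ≈ 2512.5, ∠ = arctan(2500/250) ≈ 84.29°
pole (s+2000): 2000 + j2500 → |·| = √(2000²+2500²) = √10250000 ≈ 3201.6, ∠ = arctan(2500/2000) ≈ 51.34°
|T| = 20 · 6.25e+06 / 2.011e+10 ≈ 0.0062158
Gain = 20 log₁₀(0.0062158) ≈ -44.13 dB
∠T = 179.88° − 225.54° = -45.66°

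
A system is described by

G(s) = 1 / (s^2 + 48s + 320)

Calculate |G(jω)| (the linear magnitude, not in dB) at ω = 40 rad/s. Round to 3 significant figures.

Substitute s = j40:
Numerator: 1 = 1 + j0
Denominator: (j40)^2 + 48(j40) + 320 = -1280 + j1920
|N| = √(1² + 0²) ≈ 1, ∠N ≈ 0.00°
|D| = √(1280² + 1920²) ≈ 2307.6, ∠D ≈ 123.69°
|G| = 1 / 2307.6 ≈ 0.00043335

0.000433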